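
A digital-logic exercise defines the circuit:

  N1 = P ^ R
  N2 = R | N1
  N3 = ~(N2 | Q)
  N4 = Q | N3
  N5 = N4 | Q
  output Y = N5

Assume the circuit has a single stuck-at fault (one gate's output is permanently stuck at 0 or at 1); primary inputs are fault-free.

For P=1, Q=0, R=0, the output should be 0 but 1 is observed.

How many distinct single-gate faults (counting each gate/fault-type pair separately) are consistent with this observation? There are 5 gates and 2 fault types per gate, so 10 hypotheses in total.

Fault-free: N1=1, N2=1, N3=0, N4=0, N5=0 → 0. Observed 1.
  N1 stuck-at-0: output 1 ✓
  N1 stuck-at-1: output 0 ✗
  N2 stuck-at-0: output 1 ✓
  N2 stuck-at-1: output 0 ✗
  N3 stuck-at-0: output 0 ✗
  N3 stuck-at-1: output 1 ✓
  N4 stuck-at-0: output 0 ✗
  N4 stuck-at-1: output 1 ✓
  N5 stuck-at-0: output 0 ✗
  N5 stuck-at-1: output 1 ✓
Consistent faults: {N1 stuck-at-0, N2 stuck-at-0, N3 stuck-at-1, N4 stuck-at-1, N5 stuck-at-1} — 5 in all.

5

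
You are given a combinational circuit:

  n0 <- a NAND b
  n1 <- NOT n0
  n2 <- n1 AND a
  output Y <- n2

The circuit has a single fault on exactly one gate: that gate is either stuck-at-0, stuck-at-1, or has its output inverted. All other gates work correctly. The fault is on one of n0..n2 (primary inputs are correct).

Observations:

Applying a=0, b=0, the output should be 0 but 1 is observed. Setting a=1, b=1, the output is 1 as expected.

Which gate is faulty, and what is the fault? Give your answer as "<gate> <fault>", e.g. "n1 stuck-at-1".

n2 stuck-at-1

Fault-free values for test 1 (a=0, b=0): n0=1, n1=0, n2=0, giving Y=0. Observed 1.
Test 1: faults giving observed 1 are {n2 stuck-at-1, n2 inverted output}.
Test 2 (a=1, b=1): fault-free n0=0, n1=1, n2=1 → 1; observed 1. Eliminates n2 inverted output.
Only n2 stuck-at-1 is consistent with every test.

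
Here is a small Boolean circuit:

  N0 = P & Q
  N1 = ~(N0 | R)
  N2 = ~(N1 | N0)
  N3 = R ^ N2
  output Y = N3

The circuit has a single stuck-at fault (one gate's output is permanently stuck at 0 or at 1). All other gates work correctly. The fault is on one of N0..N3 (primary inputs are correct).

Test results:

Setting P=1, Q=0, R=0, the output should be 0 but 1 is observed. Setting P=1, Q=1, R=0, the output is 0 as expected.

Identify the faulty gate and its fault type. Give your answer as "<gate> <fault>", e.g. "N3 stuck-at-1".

N1 stuck-at-0

Fault-free values for test 1 (P=1, Q=0, R=0): N0=0, N1=1, N2=0, N3=0, giving Y=0. Observed 1.
Test 1: faults giving observed 1 are {N1 stuck-at-0, N2 stuck-at-1, N3 stuck-at-1}.
Test 2 (P=1, Q=1, R=0): fault-free N0=1, N1=0, N2=0, N3=0 → 0; observed 0. Eliminates N2 stuck-at-1, N3 stuck-at-1.
Only N1 stuck-at-0 is consistent with every test.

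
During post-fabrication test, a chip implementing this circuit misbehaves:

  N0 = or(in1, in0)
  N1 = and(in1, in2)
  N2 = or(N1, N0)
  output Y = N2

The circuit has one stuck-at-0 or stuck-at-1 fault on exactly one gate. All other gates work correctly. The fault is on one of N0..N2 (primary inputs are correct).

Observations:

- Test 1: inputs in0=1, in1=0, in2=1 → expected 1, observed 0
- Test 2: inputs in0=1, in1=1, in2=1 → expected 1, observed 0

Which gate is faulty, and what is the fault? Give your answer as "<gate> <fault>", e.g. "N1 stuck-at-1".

N2 stuck-at-0

Fault-free values for test 1 (in0=1, in1=0, in2=1): N0=1, N1=0, N2=1, giving Y=1. Observed 0.
Test 1: faults giving observed 0 are {N0 stuck-at-0, N2 stuck-at-0}.
Test 2 (in0=1, in1=1, in2=1): fault-free N0=1, N1=1, N2=1 → 1; observed 0. Eliminates N0 stuck-at-0.
Only N2 stuck-at-0 is consistent with every test.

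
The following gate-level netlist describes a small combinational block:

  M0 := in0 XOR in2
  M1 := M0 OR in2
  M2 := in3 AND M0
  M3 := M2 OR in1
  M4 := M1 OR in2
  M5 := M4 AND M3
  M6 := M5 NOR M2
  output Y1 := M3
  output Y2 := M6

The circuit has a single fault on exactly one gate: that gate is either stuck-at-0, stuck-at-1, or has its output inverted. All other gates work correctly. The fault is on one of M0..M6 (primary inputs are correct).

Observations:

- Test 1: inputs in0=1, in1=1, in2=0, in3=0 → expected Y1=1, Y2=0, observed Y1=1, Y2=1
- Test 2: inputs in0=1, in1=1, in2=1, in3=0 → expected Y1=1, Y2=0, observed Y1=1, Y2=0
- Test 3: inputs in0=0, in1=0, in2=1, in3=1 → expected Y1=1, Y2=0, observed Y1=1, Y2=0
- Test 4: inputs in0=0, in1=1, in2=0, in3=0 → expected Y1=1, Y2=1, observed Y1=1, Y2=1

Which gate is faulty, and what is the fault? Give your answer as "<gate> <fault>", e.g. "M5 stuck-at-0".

M1 stuck-at-0

Fault-free values for test 1 (in0=1, in1=1, in2=0, in3=0): M0=1, M1=1, M2=0, M3=1, M4=1, M5=1, M6=0, giving Y1=1, Y2=0. Observed Y1=1, Y2=1.
Test 1: faults giving observed Y1=1, Y2=1 are {M0 stuck-at-0, M0 inverted output, M1 stuck-at-0, M1 inverted output, M4 stuck-at-0, M4 inverted output, M5 stuck-at-0, M5 inverted output, M6 stuck-at-1, M6 inverted output}.
Test 2 (in0=1, in1=1, in2=1, in3=0): fault-free M0=0, M1=1, M2=0, M3=1, M4=1, M5=1, M6=0 → Y1=1, Y2=0; observed Y1=1, Y2=0. Eliminates M4 stuck-at-0, M4 inverted output, M5 stuck-at-0, M5 inverted output, M6 stuck-at-1, M6 inverted output.
Test 3 (in0=0, in1=0, in2=1, in3=1): fault-free M0=1, M1=1, M2=1, M3=1, M4=1, M5=1, M6=0 → Y1=1, Y2=0; observed Y1=1, Y2=0. Eliminates M0 stuck-at-0, M0 inverted output.
Test 4 (in0=0, in1=1, in2=0, in3=0): fault-free M0=0, M1=0, M2=0, M3=1, M4=0, M5=0, M6=1 → Y1=1, Y2=1; observed Y1=1, Y2=1. Eliminates M1 inverted output.
Only M1 stuck-at-0 is consistent with every test.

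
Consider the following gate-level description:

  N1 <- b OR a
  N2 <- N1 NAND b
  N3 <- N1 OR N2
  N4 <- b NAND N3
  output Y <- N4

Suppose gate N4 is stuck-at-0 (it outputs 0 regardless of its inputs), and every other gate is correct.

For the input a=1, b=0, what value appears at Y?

Propagate with N4 forced: N1=1, N2=1, N3=1, N4=0 [stuck-at-0].
So Y = 0. (Without the fault it would be 1.)

0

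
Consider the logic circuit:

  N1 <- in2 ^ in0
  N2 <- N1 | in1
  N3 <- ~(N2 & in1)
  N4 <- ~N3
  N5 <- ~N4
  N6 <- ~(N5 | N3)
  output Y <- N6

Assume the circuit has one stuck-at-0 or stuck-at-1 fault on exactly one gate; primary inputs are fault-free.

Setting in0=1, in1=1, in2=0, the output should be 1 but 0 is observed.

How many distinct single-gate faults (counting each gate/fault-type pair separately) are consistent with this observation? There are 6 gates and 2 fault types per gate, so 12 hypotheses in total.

Fault-free: N1=1, N2=1, N3=0, N4=1, N5=0, N6=1 → 1. Observed 0.
  N1 stuck-at-0: output 1 ✗
  N1 stuck-at-1: output 1 ✗
  N2 stuck-at-0: output 0 ✓
  N2 stuck-at-1: output 1 ✗
  N3 stuck-at-0: output 1 ✗
  N3 stuck-at-1: output 0 ✓
  N4 stuck-at-0: output 0 ✓
  N4 stuck-at-1: output 1 ✗
  N5 stuck-at-0: output 1 ✗
  N5 stuck-at-1: output 0 ✓
  N6 stuck-at-0: output 0 ✓
  N6 stuck-at-1: output 1 ✗
Consistent faults: {N2 stuck-at-0, N3 stuck-at-1, N4 stuck-at-0, N5 stuck-at-1, N6 stuck-at-0} — 5 in all.

5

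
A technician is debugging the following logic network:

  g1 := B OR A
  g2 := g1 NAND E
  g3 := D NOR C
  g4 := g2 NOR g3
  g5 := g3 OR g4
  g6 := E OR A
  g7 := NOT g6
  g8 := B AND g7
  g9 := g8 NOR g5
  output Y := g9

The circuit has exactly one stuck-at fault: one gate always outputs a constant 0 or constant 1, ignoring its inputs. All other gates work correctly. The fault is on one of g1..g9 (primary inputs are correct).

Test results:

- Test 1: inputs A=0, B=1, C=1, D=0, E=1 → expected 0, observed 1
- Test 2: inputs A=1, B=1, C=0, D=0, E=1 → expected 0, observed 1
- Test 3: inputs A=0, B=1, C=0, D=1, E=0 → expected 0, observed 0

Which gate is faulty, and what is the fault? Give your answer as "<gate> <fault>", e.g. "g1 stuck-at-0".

g5 stuck-at-0

Fault-free values for test 1 (A=0, B=1, C=1, D=0, E=1): g1=1, g2=0, g3=0, g4=1, g5=1, g6=1, g7=0, g8=0, g9=0, giving Y=0. Observed 1.
Test 1: faults giving observed 1 are {g1 stuck-at-0, g2 stuck-at-1, g4 stuck-at-0, g5 stuck-at-0, g9 stuck-at-1}.
Test 2 (A=1, B=1, C=0, D=0, E=1): fault-free g1=1, g2=0, g3=1, g4=0, g5=1, g6=1, g7=0, g8=0, g9=0 → 0; observed 1. Eliminates g1 stuck-at-0, g2 stuck-at-1, g4 stuck-at-0.
Test 3 (A=0, B=1, C=0, D=1, E=0): fault-free g1=1, g2=1, g3=0, g4=0, g5=0, g6=0, g7=1, g8=1, g9=0 → 0; observed 0. Eliminates g9 stuck-at-1.
Only g5 stuck-at-0 is consistent with every test.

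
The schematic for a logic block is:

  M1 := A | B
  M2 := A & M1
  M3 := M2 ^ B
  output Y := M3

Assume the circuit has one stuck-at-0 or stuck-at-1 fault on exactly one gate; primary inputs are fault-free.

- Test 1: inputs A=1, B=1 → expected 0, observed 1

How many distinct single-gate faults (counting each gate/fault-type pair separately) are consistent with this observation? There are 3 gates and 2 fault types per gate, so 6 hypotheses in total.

Fault-free: M1=1, M2=1, M3=0 → 0. Observed 1.
  M1 stuck-at-0: output 1 ✓
  M1 stuck-at-1: output 0 ✗
  M2 stuck-at-0: output 1 ✓
  M2 stuck-at-1: output 0 ✗
  M3 stuck-at-0: output 0 ✗
  M3 stuck-at-1: output 1 ✓
Consistent faults: {M1 stuck-at-0, M2 stuck-at-0, M3 stuck-at-1} — 3 in all.

3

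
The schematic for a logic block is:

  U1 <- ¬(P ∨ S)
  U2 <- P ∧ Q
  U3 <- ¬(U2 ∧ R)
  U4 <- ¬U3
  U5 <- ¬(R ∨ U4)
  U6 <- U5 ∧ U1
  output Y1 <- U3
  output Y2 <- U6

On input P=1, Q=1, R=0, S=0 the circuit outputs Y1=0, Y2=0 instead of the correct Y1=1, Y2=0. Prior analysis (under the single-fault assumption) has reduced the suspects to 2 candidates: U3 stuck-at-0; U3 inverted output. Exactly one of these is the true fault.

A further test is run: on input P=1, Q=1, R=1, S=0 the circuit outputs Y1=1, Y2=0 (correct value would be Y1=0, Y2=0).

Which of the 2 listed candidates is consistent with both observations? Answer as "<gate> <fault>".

Evaluate each candidate on input P=1, Q=1, R=1, S=0:
  U3 stuck-at-0: U1=0, U2=1, U3=0 [stuck-at-0], U4=1, U5=0, U6=0 → Y1=0, Y2=0 — eliminated
  U3 inverted output: U1=0, U2=1, U3=1 [inverted output], U4=0, U5=0, U6=0 → Y1=1, Y2=0 — matches
Only U3 inverted output reproduces the observed Y1=1, Y2=0.

U3 inverted output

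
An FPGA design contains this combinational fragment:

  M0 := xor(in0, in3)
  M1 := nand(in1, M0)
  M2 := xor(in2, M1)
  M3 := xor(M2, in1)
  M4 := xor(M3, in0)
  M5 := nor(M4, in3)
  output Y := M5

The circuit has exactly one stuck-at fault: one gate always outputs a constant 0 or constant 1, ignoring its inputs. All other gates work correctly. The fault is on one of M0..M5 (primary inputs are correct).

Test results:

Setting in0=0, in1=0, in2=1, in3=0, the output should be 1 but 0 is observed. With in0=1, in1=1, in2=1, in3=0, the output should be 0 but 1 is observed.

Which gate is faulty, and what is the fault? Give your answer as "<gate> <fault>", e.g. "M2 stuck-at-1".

M3 stuck-at-1

Fault-free values for test 1 (in0=0, in1=0, in2=1, in3=0): M0=0, M1=1, M2=0, M3=0, M4=0, M5=1, giving Y=1. Observed 0.
Test 1: faults giving observed 0 are {M1 stuck-at-0, M2 stuck-at-1, M3 stuck-at-1, M4 stuck-at-1, M5 stuck-at-0}.
Test 2 (in0=1, in1=1, in2=1, in3=0): fault-free M0=1, M1=0, M2=1, M3=0, M4=1, M5=0 → 0; observed 1. Eliminates M1 stuck-at-0, M2 stuck-at-1, M4 stuck-at-1, M5 stuck-at-0.
Only M3 stuck-at-1 is consistent with every test.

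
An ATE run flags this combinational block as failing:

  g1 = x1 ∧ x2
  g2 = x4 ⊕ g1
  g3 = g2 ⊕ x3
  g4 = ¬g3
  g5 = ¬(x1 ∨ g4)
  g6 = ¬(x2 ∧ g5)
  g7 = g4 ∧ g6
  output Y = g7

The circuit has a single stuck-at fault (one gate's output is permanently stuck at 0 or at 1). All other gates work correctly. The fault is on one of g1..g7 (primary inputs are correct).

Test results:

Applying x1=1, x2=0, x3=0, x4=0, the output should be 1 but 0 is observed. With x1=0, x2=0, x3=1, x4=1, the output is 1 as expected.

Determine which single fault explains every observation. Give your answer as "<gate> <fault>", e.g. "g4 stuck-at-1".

Fault-free values for test 1 (x1=1, x2=0, x3=0, x4=0): g1=0, g2=0, g3=0, g4=1, g5=0, g6=1, g7=1, giving Y=1. Observed 0.
Test 1: faults giving observed 0 are {g1 stuck-at-1, g2 stuck-at-1, g3 stuck-at-1, g4 stuck-at-0, g6 stuck-at-0, g7 stuck-at-0}.
Test 2 (x1=0, x2=0, x3=1, x4=1): fault-free g1=0, g2=1, g3=0, g4=1, g5=0, g6=1, g7=1 → 1; observed 1. Eliminates g1 stuck-at-1, g3 stuck-at-1, g4 stuck-at-0, g6 stuck-at-0, g7 stuck-at-0.
Only g2 stuck-at-1 is consistent with every test.

g2 stuck-at-1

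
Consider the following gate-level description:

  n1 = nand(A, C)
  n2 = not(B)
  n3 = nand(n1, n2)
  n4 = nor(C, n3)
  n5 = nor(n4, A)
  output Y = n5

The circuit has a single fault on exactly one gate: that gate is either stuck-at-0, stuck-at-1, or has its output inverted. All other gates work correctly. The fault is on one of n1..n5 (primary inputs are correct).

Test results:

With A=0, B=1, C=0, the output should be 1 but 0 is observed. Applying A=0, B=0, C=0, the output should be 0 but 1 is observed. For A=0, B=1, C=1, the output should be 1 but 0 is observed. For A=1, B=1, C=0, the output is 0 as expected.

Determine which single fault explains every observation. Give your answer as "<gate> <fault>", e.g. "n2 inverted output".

Fault-free values for test 1 (A=0, B=1, C=0): n1=1, n2=0, n3=1, n4=0, n5=1, giving Y=1. Observed 0.
Test 1: faults giving observed 0 are {n2 stuck-at-1, n2 inverted output, n3 stuck-at-0, n3 inverted output, n4 stuck-at-1, n4 inverted output, n5 stuck-at-0, n5 inverted output}.
Test 2 (A=0, B=0, C=0): fault-free n1=1, n2=1, n3=0, n4=1, n5=0 → 0; observed 1. Eliminates n2 stuck-at-1, n3 stuck-at-0, n4 stuck-at-1, n5 stuck-at-0.
Test 3 (A=0, B=1, C=1): fault-free n1=1, n2=0, n3=1, n4=0, n5=1 → 1; observed 0. Eliminates n2 inverted output, n3 inverted output.
Test 4 (A=1, B=1, C=0): fault-free n1=1, n2=0, n3=1, n4=0, n5=0 → 0; observed 0. Eliminates n5 inverted output.
Only n4 inverted output is consistent with every test.

n4 inverted output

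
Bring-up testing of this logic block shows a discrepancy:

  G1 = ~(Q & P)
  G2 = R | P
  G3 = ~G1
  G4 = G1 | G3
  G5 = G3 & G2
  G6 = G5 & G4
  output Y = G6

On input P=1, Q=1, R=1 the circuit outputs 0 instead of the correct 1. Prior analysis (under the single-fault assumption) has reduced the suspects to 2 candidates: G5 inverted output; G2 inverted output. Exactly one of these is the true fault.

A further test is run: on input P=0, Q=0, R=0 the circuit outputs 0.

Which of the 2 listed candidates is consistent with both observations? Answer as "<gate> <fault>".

G2 inverted output

Evaluate each candidate on input P=0, Q=0, R=0:
  G5 inverted output: G1=1, G2=0, G3=0, G4=1, G5=1 [inverted output], G6=1 → 1 — eliminated
  G2 inverted output: G1=1, G2=1 [inverted output], G3=0, G4=1, G5=0, G6=0 → 0 — matches
Only G2 inverted output reproduces the observed 0.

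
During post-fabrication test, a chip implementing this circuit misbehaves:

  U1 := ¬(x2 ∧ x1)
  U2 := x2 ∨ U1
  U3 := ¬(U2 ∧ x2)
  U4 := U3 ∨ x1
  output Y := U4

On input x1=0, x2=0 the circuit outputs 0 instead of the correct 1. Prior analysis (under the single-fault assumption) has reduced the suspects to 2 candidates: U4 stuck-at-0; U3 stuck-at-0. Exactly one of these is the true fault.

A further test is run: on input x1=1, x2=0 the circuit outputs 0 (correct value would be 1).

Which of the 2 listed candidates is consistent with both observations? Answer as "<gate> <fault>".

Evaluate each candidate on input x1=1, x2=0:
  U4 stuck-at-0: U1=1, U2=1, U3=1, U4=0 [stuck-at-0] → 0 — matches
  U3 stuck-at-0: U1=1, U2=1, U3=0 [stuck-at-0], U4=1 → 1 — eliminated
Only U4 stuck-at-0 reproduces the observed 0.

U4 stuck-at-0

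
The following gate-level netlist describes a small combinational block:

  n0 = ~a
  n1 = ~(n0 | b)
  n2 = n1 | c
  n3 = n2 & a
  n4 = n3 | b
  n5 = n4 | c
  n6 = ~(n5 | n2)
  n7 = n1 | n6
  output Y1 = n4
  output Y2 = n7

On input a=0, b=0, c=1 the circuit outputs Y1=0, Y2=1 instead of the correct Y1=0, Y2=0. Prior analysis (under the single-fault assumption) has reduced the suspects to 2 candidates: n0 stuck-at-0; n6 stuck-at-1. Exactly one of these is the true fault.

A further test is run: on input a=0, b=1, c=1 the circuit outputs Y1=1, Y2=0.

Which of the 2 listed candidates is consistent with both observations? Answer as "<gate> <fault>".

Evaluate each candidate on input a=0, b=1, c=1:
  n0 stuck-at-0: n0=0 [stuck-at-0], n1=0, n2=1, n3=0, n4=1, n5=1, n6=0, n7=0 → Y1=1, Y2=0 — matches
  n6 stuck-at-1: n0=1, n1=0, n2=1, n3=0, n4=1, n5=1, n6=1 [stuck-at-1], n7=1 → Y1=1, Y2=1 — eliminated
Only n0 stuck-at-0 reproduces the observed Y1=1, Y2=0.

n0 stuck-at-0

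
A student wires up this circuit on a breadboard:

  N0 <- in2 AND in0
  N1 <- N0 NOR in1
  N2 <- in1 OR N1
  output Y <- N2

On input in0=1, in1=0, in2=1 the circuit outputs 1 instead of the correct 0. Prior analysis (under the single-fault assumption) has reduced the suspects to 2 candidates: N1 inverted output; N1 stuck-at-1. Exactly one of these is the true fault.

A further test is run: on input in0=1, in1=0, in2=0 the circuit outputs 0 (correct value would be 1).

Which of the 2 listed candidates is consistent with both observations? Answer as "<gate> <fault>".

Evaluate each candidate on input in0=1, in1=0, in2=0:
  N1 inverted output: N0=0, N1=0 [inverted output], N2=0 → 0 — matches
  N1 stuck-at-1: N0=0, N1=1 [stuck-at-1], N2=1 → 1 — eliminated
Only N1 inverted output reproduces the observed 0.

N1 inverted output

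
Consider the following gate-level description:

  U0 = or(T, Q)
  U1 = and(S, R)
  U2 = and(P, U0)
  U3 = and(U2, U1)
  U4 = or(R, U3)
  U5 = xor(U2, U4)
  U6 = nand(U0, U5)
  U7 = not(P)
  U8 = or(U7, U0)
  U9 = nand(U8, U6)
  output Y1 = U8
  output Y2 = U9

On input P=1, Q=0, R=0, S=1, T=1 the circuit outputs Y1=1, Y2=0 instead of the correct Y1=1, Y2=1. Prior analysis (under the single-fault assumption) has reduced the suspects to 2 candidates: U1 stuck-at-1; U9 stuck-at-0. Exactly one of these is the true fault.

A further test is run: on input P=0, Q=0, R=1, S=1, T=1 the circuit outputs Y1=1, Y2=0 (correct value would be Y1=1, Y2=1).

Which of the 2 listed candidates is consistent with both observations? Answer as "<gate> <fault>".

Evaluate each candidate on input P=0, Q=0, R=1, S=1, T=1:
  U1 stuck-at-1: U0=1, U1=1 [stuck-at-1], U2=0, U3=0, U4=1, U5=1, U6=0, U7=1, U8=1, U9=1 → Y1=1, Y2=1 — eliminated
  U9 stuck-at-0: U0=1, U1=1, U2=0, U3=0, U4=1, U5=1, U6=0, U7=1, U8=1, U9=0 [stuck-at-0] → Y1=1, Y2=0 — matches
Only U9 stuck-at-0 reproduces the observed Y1=1, Y2=0.

U9 stuck-at-0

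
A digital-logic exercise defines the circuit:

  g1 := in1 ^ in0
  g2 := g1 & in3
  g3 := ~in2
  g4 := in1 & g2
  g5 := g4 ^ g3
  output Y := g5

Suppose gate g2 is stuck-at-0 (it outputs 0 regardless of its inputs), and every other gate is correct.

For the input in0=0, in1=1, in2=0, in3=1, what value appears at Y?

Propagate with g2 forced: g1=1, g2=0 [stuck-at-0], g3=1, g4=0, g5=1.
So Y = 1. (Without the fault it would be 0.)

1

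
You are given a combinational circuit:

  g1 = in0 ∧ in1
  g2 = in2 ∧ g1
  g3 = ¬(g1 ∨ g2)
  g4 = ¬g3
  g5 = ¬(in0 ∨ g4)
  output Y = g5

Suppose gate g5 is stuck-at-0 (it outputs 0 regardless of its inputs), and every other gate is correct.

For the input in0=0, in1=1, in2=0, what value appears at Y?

0

Propagate with g5 forced: g1=0, g2=0, g3=1, g4=0, g5=0 [stuck-at-0].
So Y = 0. (Without the fault it would be 1.)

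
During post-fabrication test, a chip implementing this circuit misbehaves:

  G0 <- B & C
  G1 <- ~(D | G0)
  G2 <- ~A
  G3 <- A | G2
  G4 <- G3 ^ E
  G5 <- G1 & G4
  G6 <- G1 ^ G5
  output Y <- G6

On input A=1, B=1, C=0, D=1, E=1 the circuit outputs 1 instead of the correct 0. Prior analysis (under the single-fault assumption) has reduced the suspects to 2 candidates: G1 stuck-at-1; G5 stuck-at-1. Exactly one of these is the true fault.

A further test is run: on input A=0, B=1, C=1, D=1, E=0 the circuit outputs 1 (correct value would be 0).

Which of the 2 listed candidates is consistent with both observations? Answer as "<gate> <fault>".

G5 stuck-at-1

Evaluate each candidate on input A=0, B=1, C=1, D=1, E=0:
  G1 stuck-at-1: G0=1, G1=1 [stuck-at-1], G2=1, G3=1, G4=1, G5=1, G6=0 → 0 — eliminated
  G5 stuck-at-1: G0=1, G1=0, G2=1, G3=1, G4=1, G5=1 [stuck-at-1], G6=1 → 1 — matches
Only G5 stuck-at-1 reproduces the observed 1.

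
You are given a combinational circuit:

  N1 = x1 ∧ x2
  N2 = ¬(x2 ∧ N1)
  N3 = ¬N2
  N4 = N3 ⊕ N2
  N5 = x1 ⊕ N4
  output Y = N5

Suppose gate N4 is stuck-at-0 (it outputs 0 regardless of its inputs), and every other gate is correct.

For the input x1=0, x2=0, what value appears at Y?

Propagate with N4 forced: N1=0, N2=1, N3=0, N4=0 [stuck-at-0], N5=0.
So Y = 0. (Without the fault it would be 1.)

0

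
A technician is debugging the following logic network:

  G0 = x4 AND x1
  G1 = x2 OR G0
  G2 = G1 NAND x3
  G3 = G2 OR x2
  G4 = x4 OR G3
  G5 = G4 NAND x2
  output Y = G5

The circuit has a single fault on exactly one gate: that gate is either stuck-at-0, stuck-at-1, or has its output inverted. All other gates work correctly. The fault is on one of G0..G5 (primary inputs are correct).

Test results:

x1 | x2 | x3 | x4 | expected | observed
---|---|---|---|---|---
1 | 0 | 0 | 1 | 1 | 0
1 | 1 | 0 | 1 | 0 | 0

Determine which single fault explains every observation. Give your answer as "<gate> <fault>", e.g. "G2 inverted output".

Fault-free values for test 1 (x1=1, x2=0, x3=0, x4=1): G0=1, G1=1, G2=1, G3=1, G4=1, G5=1, giving Y=1. Observed 0.
Test 1: faults giving observed 0 are {G5 stuck-at-0, G5 inverted output}.
Test 2 (x1=1, x2=1, x3=0, x4=1): fault-free G0=1, G1=1, G2=1, G3=1, G4=1, G5=0 → 0; observed 0. Eliminates G5 inverted output.
Only G5 stuck-at-0 is consistent with every test.

G5 stuck-at-0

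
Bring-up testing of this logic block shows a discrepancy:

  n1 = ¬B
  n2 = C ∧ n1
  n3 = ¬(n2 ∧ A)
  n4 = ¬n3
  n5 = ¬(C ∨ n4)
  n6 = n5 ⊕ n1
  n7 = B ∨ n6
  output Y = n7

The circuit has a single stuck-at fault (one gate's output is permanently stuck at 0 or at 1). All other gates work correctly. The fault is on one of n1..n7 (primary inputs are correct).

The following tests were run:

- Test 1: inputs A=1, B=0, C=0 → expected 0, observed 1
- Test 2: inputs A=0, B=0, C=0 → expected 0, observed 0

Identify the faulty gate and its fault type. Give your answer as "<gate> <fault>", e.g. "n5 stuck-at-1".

n2 stuck-at-1

Fault-free values for test 1 (A=1, B=0, C=0): n1=1, n2=0, n3=1, n4=0, n5=1, n6=0, n7=0, giving Y=0. Observed 1.
Test 1: faults giving observed 1 are {n1 stuck-at-0, n2 stuck-at-1, n3 stuck-at-0, n4 stuck-at-1, n5 stuck-at-0, n6 stuck-at-1, n7 stuck-at-1}.
Test 2 (A=0, B=0, C=0): fault-free n1=1, n2=0, n3=1, n4=0, n5=1, n6=0, n7=0 → 0; observed 0. Eliminates n1 stuck-at-0, n3 stuck-at-0, n4 stuck-at-1, n5 stuck-at-0, n6 stuck-at-1, n7 stuck-at-1.
Only n2 stuck-at-1 is consistent with every test.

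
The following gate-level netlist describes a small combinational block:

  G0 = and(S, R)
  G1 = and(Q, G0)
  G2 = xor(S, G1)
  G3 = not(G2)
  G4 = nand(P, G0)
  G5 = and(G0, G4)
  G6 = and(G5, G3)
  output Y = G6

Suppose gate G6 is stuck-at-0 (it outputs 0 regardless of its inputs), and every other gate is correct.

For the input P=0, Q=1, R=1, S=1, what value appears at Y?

0

Propagate with G6 forced: G0=1, G1=1, G2=0, G3=1, G4=1, G5=1, G6=0 [stuck-at-0].
So Y = 0. (Without the fault it would be 1.)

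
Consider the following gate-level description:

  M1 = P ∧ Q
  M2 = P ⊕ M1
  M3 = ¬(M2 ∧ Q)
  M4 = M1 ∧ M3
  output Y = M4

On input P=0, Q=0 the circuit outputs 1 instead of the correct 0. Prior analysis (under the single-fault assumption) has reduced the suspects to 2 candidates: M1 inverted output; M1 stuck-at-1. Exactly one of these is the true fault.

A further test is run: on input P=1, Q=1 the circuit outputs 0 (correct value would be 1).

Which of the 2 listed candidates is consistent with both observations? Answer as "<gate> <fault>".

Evaluate each candidate on input P=1, Q=1:
  M1 inverted output: M1=0 [inverted output], M2=1, M3=0, M4=0 → 0 — matches
  M1 stuck-at-1: M1=1 [stuck-at-1], M2=0, M3=1, M4=1 → 1 — eliminated
Only M1 inverted output reproduces the observed 0.

M1 inverted output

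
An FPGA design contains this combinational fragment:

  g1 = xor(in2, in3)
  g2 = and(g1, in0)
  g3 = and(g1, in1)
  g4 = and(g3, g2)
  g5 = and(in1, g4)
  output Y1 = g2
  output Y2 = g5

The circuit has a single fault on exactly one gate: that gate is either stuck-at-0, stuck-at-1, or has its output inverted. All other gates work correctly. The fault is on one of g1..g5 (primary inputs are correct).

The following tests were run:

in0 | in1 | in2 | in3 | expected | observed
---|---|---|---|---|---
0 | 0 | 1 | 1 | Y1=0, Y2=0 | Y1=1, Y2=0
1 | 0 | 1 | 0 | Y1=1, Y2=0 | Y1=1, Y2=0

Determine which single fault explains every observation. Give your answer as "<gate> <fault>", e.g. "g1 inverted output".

Fault-free values for test 1 (in0=0, in1=0, in2=1, in3=1): g1=0, g2=0, g3=0, g4=0, g5=0, giving Y1=0, Y2=0. Observed Y1=1, Y2=0.
Test 1: faults giving observed Y1=1, Y2=0 are {g2 stuck-at-1, g2 inverted output}.
Test 2 (in0=1, in1=0, in2=1, in3=0): fault-free g1=1, g2=1, g3=0, g4=0, g5=0 → Y1=1, Y2=0; observed Y1=1, Y2=0. Eliminates g2 inverted output.
Only g2 stuck-at-1 is consistent with every test.

g2 stuck-at-1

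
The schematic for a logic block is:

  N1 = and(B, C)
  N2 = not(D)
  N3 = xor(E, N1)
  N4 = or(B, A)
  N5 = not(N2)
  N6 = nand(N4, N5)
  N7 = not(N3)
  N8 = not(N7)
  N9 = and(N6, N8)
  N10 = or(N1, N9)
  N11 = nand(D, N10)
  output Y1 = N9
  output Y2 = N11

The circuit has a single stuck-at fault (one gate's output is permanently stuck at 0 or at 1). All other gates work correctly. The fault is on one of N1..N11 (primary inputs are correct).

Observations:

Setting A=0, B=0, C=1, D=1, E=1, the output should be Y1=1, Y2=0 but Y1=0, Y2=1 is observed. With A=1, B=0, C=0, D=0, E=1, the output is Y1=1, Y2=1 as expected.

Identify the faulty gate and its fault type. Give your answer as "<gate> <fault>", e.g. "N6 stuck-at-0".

N4 stuck-at-1

Fault-free values for test 1 (A=0, B=0, C=1, D=1, E=1): N1=0, N2=0, N3=1, N4=0, N5=1, N6=1, N7=0, N8=1, N9=1, N10=1, N11=0, giving Y1=1, Y2=0. Observed Y1=0, Y2=1.
Test 1: faults giving observed Y1=0, Y2=1 are {N3 stuck-at-0, N4 stuck-at-1, N6 stuck-at-0, N7 stuck-at-1, N8 stuck-at-0, N9 stuck-at-0}.
Test 2 (A=1, B=0, C=0, D=0, E=1): fault-free N1=0, N2=1, N3=1, N4=1, N5=0, N6=1, N7=0, N8=1, N9=1, N10=1, N11=1 → Y1=1, Y2=1; observed Y1=1, Y2=1. Eliminates N3 stuck-at-0, N6 stuck-at-0, N7 stuck-at-1, N8 stuck-at-0, N9 stuck-at-0.
Only N4 stuck-at-1 is consistent with every test.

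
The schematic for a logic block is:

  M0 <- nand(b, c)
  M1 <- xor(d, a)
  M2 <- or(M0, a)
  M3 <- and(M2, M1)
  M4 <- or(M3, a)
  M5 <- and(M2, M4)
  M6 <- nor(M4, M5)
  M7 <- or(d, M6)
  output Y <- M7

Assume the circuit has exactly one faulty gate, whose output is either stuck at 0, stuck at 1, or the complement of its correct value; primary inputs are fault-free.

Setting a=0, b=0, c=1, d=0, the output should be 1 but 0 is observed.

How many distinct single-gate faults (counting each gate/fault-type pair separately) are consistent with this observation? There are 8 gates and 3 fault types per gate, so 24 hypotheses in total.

Fault-free: M0=1, M1=0, M2=1, M3=0, M4=0, M5=0, M6=1, M7=1 → 1. Observed 0.
  M0: none of the 3 fault types match ✗
  M1: stuck-at-1, inverted output ✓; others ✗
  M2: none of the 3 fault types match ✗
  M3: stuck-at-1, inverted output ✓; others ✗
  M4: stuck-at-1, inverted output ✓; others ✗
  M5: stuck-at-1, inverted output ✓; others ✗
  M6: stuck-at-0, inverted output ✓; others ✗
  M7: stuck-at-0, inverted output ✓; others ✗
Consistent faults: {M1 stuck-at-1, M1 inverted output, M3 stuck-at-1, M3 inverted output, M4 stuck-at-1, M4 inverted output, M5 stuck-at-1, M5 inverted output, M6 stuck-at-0, M6 inverted output, M7 stuck-at-0, M7 inverted output} — 12 in all.

12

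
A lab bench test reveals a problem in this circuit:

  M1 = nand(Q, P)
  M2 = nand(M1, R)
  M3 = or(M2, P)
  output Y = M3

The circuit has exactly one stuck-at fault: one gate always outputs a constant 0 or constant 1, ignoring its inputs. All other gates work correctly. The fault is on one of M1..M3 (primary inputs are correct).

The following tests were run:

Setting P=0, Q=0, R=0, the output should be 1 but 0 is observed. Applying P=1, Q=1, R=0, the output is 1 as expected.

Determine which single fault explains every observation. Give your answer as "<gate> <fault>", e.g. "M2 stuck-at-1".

Fault-free values for test 1 (P=0, Q=0, R=0): M1=1, M2=1, M3=1, giving Y=1. Observed 0.
Test 1: faults giving observed 0 are {M2 stuck-at-0, M3 stuck-at-0}.
Test 2 (P=1, Q=1, R=0): fault-free M1=0, M2=1, M3=1 → 1; observed 1. Eliminates M3 stuck-at-0.
Only M2 stuck-at-0 is consistent with every test.

M2 stuck-at-0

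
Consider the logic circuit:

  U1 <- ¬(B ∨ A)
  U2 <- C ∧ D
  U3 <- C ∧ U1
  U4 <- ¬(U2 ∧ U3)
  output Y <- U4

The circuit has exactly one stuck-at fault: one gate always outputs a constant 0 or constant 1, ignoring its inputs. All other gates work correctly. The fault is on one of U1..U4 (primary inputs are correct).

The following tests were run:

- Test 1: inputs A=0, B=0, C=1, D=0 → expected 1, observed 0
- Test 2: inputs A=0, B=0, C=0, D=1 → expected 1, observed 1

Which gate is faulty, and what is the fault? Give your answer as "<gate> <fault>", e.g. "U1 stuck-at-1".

Fault-free values for test 1 (A=0, B=0, C=1, D=0): U1=1, U2=0, U3=1, U4=1, giving Y=1. Observed 0.
Test 1: faults giving observed 0 are {U2 stuck-at-1, U4 stuck-at-0}.
Test 2 (A=0, B=0, C=0, D=1): fault-free U1=1, U2=0, U3=0, U4=1 → 1; observed 1. Eliminates U4 stuck-at-0.
Only U2 stuck-at-1 is consistent with every test.

U2 stuck-at-1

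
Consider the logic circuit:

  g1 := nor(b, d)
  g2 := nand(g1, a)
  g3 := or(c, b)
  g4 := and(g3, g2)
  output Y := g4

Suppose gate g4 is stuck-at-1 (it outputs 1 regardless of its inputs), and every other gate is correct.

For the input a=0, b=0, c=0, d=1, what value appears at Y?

1

Propagate with g4 forced: g1=0, g2=1, g3=0, g4=1 [stuck-at-1].
So Y = 1. (Without the fault it would be 0.)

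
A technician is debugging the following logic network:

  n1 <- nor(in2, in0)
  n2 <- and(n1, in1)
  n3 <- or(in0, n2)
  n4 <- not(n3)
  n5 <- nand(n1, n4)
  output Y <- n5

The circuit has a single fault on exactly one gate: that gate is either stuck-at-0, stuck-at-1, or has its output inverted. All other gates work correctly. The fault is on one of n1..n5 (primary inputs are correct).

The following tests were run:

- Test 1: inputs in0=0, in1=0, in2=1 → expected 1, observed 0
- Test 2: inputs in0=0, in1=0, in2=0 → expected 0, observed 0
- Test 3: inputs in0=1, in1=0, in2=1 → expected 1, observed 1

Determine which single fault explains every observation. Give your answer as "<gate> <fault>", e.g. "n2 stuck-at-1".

n1 stuck-at-1

Fault-free values for test 1 (in0=0, in1=0, in2=1): n1=0, n2=0, n3=0, n4=1, n5=1, giving Y=1. Observed 0.
Test 1: faults giving observed 0 are {n1 stuck-at-1, n1 inverted output, n5 stuck-at-0, n5 inverted output}.
Test 2 (in0=0, in1=0, in2=0): fault-free n1=1, n2=0, n3=0, n4=1, n5=0 → 0; observed 0. Eliminates n1 inverted output, n5 inverted output.
Test 3 (in0=1, in1=0, in2=1): fault-free n1=0, n2=0, n3=1, n4=0, n5=1 → 1; observed 1. Eliminates n5 stuck-at-0.
Only n1 stuck-at-1 is consistent with every test.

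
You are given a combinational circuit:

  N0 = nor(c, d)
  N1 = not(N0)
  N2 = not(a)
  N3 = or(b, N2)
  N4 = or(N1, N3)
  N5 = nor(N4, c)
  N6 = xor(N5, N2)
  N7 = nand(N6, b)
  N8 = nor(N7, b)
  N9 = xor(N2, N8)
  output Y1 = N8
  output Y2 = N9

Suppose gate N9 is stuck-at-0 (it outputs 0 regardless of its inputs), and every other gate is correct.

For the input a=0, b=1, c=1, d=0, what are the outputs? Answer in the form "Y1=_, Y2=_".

Propagate with N9 forced: N0=0, N1=1, N2=1, N3=1, N4=1, N5=0, N6=1, N7=0, N8=0, N9=0 [stuck-at-0].
So the outputs are Y1=0, Y2=0. (Without the fault they would be Y1=0, Y2=1.)

Y1=0, Y2=0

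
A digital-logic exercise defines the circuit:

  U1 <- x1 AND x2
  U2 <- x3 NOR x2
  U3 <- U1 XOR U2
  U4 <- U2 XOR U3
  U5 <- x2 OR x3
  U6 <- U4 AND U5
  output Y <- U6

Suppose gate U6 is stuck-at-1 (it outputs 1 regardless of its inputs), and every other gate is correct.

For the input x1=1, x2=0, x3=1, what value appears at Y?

Propagate with U6 forced: U1=0, U2=0, U3=0, U4=0, U5=1, U6=1 [stuck-at-1].
So Y = 1. (Without the fault it would be 0.)

1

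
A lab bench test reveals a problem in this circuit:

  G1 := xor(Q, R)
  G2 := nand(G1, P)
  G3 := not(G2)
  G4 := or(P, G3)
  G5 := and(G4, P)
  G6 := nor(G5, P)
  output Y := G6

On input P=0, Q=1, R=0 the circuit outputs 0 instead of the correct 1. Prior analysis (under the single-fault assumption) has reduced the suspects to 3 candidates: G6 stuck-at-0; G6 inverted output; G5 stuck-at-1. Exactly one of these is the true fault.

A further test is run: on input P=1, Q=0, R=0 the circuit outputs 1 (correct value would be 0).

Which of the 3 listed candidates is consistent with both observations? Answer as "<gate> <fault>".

G6 inverted output

Evaluate each candidate on input P=1, Q=0, R=0:
  G6 stuck-at-0: G1=0, G2=1, G3=0, G4=1, G5=1, G6=0 [stuck-at-0] → 0 — eliminated
  G6 inverted output: G1=0, G2=1, G3=0, G4=1, G5=1, G6=1 [inverted output] → 1 — matches
  G5 stuck-at-1: G1=0, G2=1, G3=0, G4=1, G5=1 [stuck-at-1], G6=0 → 0 — eliminated
Only G6 inverted output reproduces the observed 1.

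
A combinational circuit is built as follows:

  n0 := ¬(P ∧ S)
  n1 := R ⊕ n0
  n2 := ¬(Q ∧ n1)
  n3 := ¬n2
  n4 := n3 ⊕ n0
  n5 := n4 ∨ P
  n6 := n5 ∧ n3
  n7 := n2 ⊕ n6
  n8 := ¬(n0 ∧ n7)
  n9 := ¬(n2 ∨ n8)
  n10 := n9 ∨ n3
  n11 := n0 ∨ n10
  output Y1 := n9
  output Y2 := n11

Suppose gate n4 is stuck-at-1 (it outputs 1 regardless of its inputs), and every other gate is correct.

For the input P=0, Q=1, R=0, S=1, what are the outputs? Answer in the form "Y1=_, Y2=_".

Propagate with n4 forced: n0=1, n1=1, n2=0, n3=1, n4=1 [stuck-at-1], n5=1, n6=1, n7=1, n8=0, n9=1, n10=1, n11=1.
So the outputs are Y1=1, Y2=1. (Without the fault they would be Y1=0, Y2=1.)

Y1=1, Y2=1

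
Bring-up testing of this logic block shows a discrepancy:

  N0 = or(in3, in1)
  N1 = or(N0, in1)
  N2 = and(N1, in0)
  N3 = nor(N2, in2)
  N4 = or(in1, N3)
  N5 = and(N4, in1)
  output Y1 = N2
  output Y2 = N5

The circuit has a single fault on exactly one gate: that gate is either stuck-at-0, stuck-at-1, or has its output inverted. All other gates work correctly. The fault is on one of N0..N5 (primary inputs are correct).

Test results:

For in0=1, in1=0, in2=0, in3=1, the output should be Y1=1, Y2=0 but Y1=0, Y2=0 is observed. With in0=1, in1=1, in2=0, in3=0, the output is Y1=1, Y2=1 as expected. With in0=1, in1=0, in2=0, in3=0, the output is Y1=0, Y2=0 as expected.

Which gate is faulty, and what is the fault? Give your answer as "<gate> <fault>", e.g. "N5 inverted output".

N0 stuck-at-0

Fault-free values for test 1 (in0=1, in1=0, in2=0, in3=1): N0=1, N1=1, N2=1, N3=0, N4=0, N5=0, giving Y1=1, Y2=0. Observed Y1=0, Y2=0.
Test 1: faults giving observed Y1=0, Y2=0 are {N0 stuck-at-0, N0 inverted output, N1 stuck-at-0, N1 inverted output, N2 stuck-at-0, N2 inverted output}.
Test 2 (in0=1, in1=1, in2=0, in3=0): fault-free N0=1, N1=1, N2=1, N3=0, N4=1, N5=1 → Y1=1, Y2=1; observed Y1=1, Y2=1. Eliminates N1 stuck-at-0, N1 inverted output, N2 stuck-at-0, N2 inverted output.
Test 3 (in0=1, in1=0, in2=0, in3=0): fault-free N0=0, N1=0, N2=0, N3=1, N4=1, N5=0 → Y1=0, Y2=0; observed Y1=0, Y2=0. Eliminates N0 inverted output.
Only N0 stuck-at-0 is consistent with every test.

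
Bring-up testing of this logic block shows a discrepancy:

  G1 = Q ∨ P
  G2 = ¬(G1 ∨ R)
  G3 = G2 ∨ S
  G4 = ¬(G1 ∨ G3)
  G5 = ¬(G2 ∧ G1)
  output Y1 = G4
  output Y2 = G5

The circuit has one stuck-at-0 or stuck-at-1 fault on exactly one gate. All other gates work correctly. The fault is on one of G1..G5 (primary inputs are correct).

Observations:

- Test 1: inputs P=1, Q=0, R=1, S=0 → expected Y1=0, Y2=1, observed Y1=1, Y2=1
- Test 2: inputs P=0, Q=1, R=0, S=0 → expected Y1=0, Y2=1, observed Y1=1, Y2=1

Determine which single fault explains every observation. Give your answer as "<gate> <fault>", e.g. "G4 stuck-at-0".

G4 stuck-at-1

Fault-free values for test 1 (P=1, Q=0, R=1, S=0): G1=1, G2=0, G3=0, G4=0, G5=1, giving Y1=0, Y2=1. Observed Y1=1, Y2=1.
Test 1: faults giving observed Y1=1, Y2=1 are {G1 stuck-at-0, G4 stuck-at-1}.
Test 2 (P=0, Q=1, R=0, S=0): fault-free G1=1, G2=0, G3=0, G4=0, G5=1 → Y1=0, Y2=1; observed Y1=1, Y2=1. Eliminates G1 stuck-at-0.
Only G4 stuck-at-1 is consistent with every test.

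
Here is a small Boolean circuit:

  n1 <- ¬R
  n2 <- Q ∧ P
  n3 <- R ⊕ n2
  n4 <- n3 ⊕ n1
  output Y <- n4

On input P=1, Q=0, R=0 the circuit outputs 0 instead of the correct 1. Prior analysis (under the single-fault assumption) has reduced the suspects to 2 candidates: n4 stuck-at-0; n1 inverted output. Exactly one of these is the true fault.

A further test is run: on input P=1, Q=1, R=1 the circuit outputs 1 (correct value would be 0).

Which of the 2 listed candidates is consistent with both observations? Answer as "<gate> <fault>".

n1 inverted output

Evaluate each candidate on input P=1, Q=1, R=1:
  n4 stuck-at-0: n1=0, n2=1, n3=0, n4=0 [stuck-at-0] → 0 — eliminated
  n1 inverted output: n1=1 [inverted output], n2=1, n3=0, n4=1 → 1 — matches
Only n1 inverted output reproduces the observed 1.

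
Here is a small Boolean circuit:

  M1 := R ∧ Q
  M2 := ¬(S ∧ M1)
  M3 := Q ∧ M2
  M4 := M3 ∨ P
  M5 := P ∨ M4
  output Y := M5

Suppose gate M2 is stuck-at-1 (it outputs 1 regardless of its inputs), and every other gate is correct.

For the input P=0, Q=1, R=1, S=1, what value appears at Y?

Propagate with M2 forced: M1=1, M2=1 [stuck-at-1], M3=1, M4=1, M5=1.
So Y = 1. (Without the fault it would be 0.)

1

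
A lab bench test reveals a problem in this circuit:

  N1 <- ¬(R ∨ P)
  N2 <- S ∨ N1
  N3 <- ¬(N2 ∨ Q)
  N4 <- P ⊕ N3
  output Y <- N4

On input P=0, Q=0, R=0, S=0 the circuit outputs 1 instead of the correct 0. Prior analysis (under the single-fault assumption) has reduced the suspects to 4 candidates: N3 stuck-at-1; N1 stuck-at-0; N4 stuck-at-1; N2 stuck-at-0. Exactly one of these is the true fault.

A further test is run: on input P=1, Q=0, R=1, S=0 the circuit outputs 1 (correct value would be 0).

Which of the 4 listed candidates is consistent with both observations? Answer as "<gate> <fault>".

N4 stuck-at-1

Evaluate each candidate on input P=1, Q=0, R=1, S=0:
  N3 stuck-at-1: N1=0, N2=0, N3=1 [stuck-at-1], N4=0 → 0 — eliminated
  N1 stuck-at-0: N1=0 [stuck-at-0], N2=0, N3=1, N4=0 → 0 — eliminated
  N4 stuck-at-1: N1=0, N2=0, N3=1, N4=1 [stuck-at-1] → 1 — matches
  N2 stuck-at-0: N1=0, N2=0 [stuck-at-0], N3=1, N4=0 → 0 — eliminated
Only N4 stuck-at-1 reproduces the observed 1.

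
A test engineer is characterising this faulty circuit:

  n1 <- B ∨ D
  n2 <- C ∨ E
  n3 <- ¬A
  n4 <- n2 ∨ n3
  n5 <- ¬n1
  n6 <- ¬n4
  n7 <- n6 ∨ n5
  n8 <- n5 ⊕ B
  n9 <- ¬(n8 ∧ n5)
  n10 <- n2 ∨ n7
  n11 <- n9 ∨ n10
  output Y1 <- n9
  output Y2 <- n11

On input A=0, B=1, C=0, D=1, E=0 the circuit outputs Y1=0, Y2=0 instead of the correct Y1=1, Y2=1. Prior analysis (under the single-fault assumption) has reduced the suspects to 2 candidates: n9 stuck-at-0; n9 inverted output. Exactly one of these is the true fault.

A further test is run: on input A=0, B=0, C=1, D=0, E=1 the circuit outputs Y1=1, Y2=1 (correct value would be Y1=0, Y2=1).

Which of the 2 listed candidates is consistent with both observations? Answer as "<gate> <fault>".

Evaluate each candidate on input A=0, B=0, C=1, D=0, E=1:
  n9 stuck-at-0: n1=0, n2=1, n3=1, n4=1, n5=1, n6=0, n7=1, n8=1, n9=0 [stuck-at-0], n10=1, n11=1 → Y1=0, Y2=1 — eliminated
  n9 inverted output: n1=0, n2=1, n3=1, n4=1, n5=1, n6=0, n7=1, n8=1, n9=1 [inverted output], n10=1, n11=1 → Y1=1, Y2=1 — matches
Only n9 inverted output reproduces the observed Y1=1, Y2=1.

n9 inverted output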